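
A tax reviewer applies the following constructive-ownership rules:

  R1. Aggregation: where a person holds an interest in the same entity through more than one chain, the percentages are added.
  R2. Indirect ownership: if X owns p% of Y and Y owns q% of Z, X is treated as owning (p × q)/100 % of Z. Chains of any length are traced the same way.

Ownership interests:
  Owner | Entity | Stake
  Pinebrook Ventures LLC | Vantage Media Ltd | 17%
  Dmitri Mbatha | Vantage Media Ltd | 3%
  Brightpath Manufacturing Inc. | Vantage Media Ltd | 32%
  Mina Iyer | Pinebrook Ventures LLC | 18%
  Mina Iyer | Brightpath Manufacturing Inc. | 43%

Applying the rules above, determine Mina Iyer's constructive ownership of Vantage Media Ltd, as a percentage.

Chain via Pinebrook Ventures LLC (R2): 18% × 17% = 3.06% of Vantage Media Ltd.
Chain via Brightpath Manufacturing Inc. (R2): 43% × 32% = 13.76% of Vantage Media Ltd.
Aggregating (R1): 3.06% + 13.76% = 16.82%.

16.82%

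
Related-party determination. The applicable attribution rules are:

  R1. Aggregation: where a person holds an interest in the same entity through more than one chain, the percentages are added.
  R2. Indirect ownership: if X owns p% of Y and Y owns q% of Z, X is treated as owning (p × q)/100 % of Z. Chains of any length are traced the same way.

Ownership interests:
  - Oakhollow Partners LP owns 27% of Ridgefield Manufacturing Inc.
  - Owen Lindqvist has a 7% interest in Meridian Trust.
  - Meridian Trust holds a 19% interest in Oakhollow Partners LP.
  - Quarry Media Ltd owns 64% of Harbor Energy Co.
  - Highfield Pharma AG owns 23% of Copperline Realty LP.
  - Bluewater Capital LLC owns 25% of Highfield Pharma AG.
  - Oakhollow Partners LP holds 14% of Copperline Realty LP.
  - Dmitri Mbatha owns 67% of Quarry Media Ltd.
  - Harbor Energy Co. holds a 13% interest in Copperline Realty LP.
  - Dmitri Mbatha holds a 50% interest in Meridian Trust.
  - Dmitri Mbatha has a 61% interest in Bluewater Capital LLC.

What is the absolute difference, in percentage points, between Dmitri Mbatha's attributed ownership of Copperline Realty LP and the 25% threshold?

14.5881

Chain via Quarry Media Ltd → Harbor Energy Co. (R2): 67% × 64% × 13% = 5.5744% of Copperline Realty LP.
Chain via Bluewater Capital LLC → Highfield Pharma AG (R2): 61% × 25% × 23% = 3.5075% of Copperline Realty LP.
Chain via Meridian Trust → Oakhollow Partners LP (R2): 50% × 19% × 14% = 1.33% of Copperline Realty LP.
Aggregating (R1): 5.5744% + 3.5075% + 1.33% = 10.4119%.
10.4119% falls short of the 25% threshold by 14.5881 percentage points.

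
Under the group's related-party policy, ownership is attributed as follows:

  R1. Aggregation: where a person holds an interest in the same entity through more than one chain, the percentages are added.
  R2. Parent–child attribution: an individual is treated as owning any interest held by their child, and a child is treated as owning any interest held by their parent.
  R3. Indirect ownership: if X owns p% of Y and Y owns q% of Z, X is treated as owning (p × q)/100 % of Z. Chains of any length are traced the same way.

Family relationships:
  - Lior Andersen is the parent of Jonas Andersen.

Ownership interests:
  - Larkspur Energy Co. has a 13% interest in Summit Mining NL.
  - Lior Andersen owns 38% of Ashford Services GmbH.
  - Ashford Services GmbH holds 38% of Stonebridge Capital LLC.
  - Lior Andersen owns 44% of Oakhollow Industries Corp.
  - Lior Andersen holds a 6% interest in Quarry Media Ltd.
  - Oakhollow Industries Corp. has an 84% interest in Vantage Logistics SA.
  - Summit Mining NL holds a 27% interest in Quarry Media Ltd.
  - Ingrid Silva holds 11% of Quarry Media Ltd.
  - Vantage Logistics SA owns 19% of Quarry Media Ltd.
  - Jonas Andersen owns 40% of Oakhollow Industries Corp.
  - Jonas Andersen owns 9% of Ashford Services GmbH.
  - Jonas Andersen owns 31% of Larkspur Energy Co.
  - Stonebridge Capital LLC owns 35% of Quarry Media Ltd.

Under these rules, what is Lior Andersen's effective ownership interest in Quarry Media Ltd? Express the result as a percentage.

By parent–child attribution (R2), Lior Andersen is treated as also owning Jonas Andersen's interest in Oakhollow Industries Corp, giving 44% + 40% = 84%.
By parent–child attribution (R2), Lior Andersen is treated as also owning Jonas Andersen's interest in Ashford Services GmbH, giving 38% + 9% = 47%.
By parent–child attribution (R2), Lior Andersen is treated as owning Jonas Andersen's 31% interest in Larkspur Energy Co.
Chain via Oakhollow Industries Corp. → Vantage Logistics SA (R3): 84% × 84% × 19% = 13.4064% of Quarry Media Ltd.
Chain via Ashford Services GmbH → Stonebridge Capital LLC (R3): 47% × 38% × 35% = 6.251% of Quarry Media Ltd.
Direct interest in Quarry Media Ltd: 6%.
Chain via Larkspur Energy Co. → Summit Mining NL (R3): 31% × 13% × 27% = 1.0881% of Quarry Media Ltd.
Aggregating (R1): 13.4064% + 6.251% + 6% + 1.0881% = 26.7455%.

26.7455%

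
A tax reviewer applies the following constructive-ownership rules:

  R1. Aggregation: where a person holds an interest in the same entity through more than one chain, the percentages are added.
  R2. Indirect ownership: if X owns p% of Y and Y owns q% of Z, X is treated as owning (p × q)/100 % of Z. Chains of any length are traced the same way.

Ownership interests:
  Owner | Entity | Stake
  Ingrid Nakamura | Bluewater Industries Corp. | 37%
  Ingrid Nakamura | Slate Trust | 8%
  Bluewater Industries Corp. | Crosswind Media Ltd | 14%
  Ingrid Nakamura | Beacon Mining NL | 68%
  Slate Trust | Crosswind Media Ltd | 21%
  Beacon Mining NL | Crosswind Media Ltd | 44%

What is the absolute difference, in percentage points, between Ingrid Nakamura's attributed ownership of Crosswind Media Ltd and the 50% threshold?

Chain via Bluewater Industries Corp. (R2): 37% × 14% = 5.18% of Crosswind Media Ltd.
Chain via Beacon Mining NL (R2): 68% × 44% = 29.92% of Crosswind Media Ltd.
Chain via Slate Trust (R2): 8% × 21% = 1.68% of Crosswind Media Ltd.
Aggregating (R1): 5.18% + 29.92% + 1.68% = 36.78%.
36.78% falls short of the 50% threshold by 13.22 percentage points.

13.22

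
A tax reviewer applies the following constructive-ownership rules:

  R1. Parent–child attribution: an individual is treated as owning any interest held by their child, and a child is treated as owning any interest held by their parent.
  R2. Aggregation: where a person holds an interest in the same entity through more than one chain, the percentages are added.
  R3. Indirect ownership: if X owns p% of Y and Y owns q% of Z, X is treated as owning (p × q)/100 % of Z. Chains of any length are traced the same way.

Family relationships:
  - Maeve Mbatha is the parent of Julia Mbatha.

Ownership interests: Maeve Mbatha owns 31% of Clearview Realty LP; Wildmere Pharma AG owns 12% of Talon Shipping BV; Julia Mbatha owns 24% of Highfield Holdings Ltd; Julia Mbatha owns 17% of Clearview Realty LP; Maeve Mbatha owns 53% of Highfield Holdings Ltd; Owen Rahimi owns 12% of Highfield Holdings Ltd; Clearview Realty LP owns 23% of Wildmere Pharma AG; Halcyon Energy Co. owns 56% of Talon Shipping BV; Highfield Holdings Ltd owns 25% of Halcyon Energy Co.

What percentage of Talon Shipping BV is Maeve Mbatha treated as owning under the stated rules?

By parent–child attribution (R1), Maeve Mbatha is treated as also owning Julia Mbatha's interest in Highfield Holdings Ltd, giving 53% + 24% = 77%.
By parent–child attribution (R1), Maeve Mbatha is treated as also owning Julia Mbatha's interest in Clearview Realty LP, giving 31% + 17% = 48%.
Chain via Highfield Holdings Ltd → Halcyon Energy Co. (R3): 77% × 25% × 56% = 10.78% of Talon Shipping BV.
Chain via Clearview Realty LP → Wildmere Pharma AG (R3): 48% × 23% × 12% = 1.3248% of Talon Shipping BV.
Aggregating (R2): 10.78% + 1.3248% = 12.1048%.

12.1048%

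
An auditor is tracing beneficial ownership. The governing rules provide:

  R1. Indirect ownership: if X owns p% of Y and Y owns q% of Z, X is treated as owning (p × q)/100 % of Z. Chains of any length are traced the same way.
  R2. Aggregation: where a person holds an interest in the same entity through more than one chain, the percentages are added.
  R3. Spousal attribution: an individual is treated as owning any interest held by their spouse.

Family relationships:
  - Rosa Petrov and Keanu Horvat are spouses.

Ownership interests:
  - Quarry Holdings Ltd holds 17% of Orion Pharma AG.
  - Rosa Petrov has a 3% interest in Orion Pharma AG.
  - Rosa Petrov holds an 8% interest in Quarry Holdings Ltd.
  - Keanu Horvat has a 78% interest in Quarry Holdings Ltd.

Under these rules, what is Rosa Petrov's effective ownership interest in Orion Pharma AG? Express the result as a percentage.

By spousal attribution (R3), Rosa Petrov is treated as also owning Keanu Horvat's interest in Quarry Holdings Ltd, giving 8% + 78% = 86%.
Chain via Quarry Holdings Ltd (R1): 86% × 17% = 14.62% of Orion Pharma AG.
Direct interest in Orion Pharma AG: 3%.
Aggregating (R2): 14.62% + 3% = 17.62%.

17.62%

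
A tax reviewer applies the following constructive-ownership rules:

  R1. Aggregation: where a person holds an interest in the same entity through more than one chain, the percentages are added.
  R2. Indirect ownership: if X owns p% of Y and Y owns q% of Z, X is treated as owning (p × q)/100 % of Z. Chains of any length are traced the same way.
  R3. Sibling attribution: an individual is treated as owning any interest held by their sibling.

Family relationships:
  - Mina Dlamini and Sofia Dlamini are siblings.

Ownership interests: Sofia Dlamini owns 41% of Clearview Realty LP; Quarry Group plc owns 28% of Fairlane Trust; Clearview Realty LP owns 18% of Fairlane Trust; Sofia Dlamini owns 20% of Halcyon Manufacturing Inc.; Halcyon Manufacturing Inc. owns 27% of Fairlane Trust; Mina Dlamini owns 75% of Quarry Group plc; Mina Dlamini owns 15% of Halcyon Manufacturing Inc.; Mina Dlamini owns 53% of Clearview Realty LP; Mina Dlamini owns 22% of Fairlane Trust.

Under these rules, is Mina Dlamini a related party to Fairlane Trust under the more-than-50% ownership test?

Yes

By sibling attribution (R3), Mina Dlamini is treated as also owning Sofia Dlamini's interest in Halcyon Manufacturing Inc, giving 15% + 20% = 35%.
By sibling attribution (R3), Mina Dlamini is treated as also owning Sofia Dlamini's interest in Clearview Realty LP, giving 53% + 41% = 94%.
Chain via Quarry Group plc (R2): 75% × 28% = 21% of Fairlane Trust.
Chain via Halcyon Manufacturing Inc. (R2): 35% × 27% = 9.45% of Fairlane Trust.
Chain via Clearview Realty LP (R2): 94% × 18% = 16.92% of Fairlane Trust.
Direct interest in Fairlane Trust: 22%.
Aggregating (R1): 21% + 9.45% + 16.92% + 22% = 69.37%.
69.37% exceeds the 50% threshold, so Mina is a related party to Fairlane Trust.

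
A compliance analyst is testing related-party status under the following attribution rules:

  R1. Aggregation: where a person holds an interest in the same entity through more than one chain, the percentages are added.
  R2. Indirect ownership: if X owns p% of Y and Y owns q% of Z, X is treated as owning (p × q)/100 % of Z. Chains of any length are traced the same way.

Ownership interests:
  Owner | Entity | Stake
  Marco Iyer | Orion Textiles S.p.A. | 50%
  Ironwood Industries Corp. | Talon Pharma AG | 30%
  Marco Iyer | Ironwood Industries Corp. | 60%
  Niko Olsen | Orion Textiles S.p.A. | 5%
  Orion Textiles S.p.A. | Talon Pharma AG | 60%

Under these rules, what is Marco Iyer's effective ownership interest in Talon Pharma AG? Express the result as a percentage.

Chain via Ironwood Industries Corp. (R2): 60% × 30% = 18% of Talon Pharma AG.
Chain via Orion Textiles S.p.A. (R2): 50% × 60% = 30% of Talon Pharma AG.
Aggregating (R1): 18% + 30% = 48%.

48%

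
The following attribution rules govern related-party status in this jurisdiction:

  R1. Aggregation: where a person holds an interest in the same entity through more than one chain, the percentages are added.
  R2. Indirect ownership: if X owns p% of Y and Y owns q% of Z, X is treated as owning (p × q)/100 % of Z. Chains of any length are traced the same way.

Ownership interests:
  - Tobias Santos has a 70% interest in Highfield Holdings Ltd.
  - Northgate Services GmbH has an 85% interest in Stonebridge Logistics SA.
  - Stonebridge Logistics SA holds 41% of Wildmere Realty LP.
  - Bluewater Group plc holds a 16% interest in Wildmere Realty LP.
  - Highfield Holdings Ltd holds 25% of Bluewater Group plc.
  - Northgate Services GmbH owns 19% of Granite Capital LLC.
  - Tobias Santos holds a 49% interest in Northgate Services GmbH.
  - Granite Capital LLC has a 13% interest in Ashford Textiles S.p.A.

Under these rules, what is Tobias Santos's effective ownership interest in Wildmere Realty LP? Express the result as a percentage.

Chain via Highfield Holdings Ltd → Bluewater Group plc (R2): 70% × 25% × 16% = 2.8% of Wildmere Realty LP.
Chain via Northgate Services GmbH → Stonebridge Logistics SA (R2): 49% × 85% × 41% = 17.0765% of Wildmere Realty LP.
Aggregating (R1): 2.8% + 17.0765% = 19.8765%.

19.8765%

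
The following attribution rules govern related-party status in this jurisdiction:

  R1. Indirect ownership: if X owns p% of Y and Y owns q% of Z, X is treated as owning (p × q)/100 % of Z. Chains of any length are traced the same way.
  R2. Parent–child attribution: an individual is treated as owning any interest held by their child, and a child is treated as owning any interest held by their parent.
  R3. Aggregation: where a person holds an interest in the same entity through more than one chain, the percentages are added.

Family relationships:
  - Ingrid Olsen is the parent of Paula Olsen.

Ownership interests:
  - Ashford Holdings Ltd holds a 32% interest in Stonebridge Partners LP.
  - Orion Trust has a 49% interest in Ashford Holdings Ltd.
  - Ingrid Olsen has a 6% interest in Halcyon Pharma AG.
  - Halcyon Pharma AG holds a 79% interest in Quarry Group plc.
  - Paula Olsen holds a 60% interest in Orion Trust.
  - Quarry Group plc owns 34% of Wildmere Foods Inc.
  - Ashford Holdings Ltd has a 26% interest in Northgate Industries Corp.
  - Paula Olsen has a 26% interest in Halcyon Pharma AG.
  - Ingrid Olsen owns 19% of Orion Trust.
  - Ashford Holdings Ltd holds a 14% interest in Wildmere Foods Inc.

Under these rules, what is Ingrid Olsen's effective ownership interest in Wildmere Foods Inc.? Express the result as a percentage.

By parent–child attribution (R2), Ingrid Olsen is treated as also owning Paula Olsen's interest in Orion Trust, giving 19% + 60% = 79%.
By parent–child attribution (R2), Ingrid Olsen is treated as also owning Paula Olsen's interest in Halcyon Pharma AG, giving 6% + 26% = 32%.
Chain via Orion Trust → Ashford Holdings Ltd (R1): 79% × 49% × 14% = 5.4194% of Wildmere Foods Inc.
Chain via Halcyon Pharma AG → Quarry Group plc (R1): 32% × 79% × 34% = 8.5952% of Wildmere Foods Inc.
Aggregating (R3): 5.4194% + 8.5952% = 14.0146%.

14.0146%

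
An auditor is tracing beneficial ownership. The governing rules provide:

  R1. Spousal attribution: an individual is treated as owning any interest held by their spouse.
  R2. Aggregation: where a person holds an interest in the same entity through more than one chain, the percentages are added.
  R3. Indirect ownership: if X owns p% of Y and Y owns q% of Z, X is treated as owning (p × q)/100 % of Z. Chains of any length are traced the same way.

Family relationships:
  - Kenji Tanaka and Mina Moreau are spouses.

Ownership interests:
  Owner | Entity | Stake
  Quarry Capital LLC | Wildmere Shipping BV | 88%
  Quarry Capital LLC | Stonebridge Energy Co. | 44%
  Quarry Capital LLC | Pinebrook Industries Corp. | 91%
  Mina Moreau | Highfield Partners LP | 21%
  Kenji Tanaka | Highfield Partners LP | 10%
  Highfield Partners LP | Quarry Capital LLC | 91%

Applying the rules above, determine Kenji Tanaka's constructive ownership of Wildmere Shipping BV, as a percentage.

By spousal attribution (R1), Kenji Tanaka is treated as also owning Mina Moreau's interest in Highfield Partners LP, giving 10% + 21% = 31%.
Chain via Highfield Partners LP → Quarry Capital LLC (R3): 31% × 91% × 88% = 24.8248% of Wildmere Shipping BV.

24.8248%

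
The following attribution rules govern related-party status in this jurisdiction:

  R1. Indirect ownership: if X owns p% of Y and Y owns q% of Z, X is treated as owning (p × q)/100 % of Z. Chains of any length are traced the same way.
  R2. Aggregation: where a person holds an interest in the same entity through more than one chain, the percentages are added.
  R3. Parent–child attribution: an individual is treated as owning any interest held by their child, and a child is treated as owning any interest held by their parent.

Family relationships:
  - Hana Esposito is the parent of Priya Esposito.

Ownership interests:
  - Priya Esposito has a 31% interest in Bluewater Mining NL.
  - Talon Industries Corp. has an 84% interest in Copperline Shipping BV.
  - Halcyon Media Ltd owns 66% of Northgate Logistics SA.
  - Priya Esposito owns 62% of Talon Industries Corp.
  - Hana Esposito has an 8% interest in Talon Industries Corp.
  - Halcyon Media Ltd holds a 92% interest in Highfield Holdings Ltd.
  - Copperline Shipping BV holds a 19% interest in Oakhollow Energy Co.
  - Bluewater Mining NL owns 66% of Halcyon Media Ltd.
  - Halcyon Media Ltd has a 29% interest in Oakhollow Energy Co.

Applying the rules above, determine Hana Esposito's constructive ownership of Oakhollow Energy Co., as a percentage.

By parent–child attribution (R3), Hana Esposito is treated as also owning Priya Esposito's interest in Talon Industries Corp, giving 8% + 62% = 70%.
By parent–child attribution (R3), Hana Esposito is treated as owning Priya Esposito's 31% interest in Bluewater Mining NL.
Chain via Talon Industries Corp. → Copperline Shipping BV (R1): 70% × 84% × 19% = 11.172% of Oakhollow Energy Co.
Chain via Bluewater Mining NL → Halcyon Media Ltd (R1): 31% × 66% × 29% = 5.9334% of Oakhollow Energy Co.
Aggregating (R2): 11.172% + 5.9334% = 17.1054%.

17.1054%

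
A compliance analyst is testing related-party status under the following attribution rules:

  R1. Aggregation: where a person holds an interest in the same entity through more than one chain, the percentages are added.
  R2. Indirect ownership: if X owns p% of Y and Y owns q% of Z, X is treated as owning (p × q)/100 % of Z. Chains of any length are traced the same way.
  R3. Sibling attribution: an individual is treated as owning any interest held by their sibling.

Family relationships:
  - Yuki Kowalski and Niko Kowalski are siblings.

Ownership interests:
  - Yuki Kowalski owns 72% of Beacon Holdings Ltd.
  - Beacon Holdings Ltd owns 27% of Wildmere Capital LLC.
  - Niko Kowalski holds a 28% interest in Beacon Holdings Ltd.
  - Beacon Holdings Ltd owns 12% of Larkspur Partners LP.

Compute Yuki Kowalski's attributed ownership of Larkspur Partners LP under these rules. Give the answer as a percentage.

12%

By sibling attribution (R3), Yuki Kowalski is treated as also owning Niko Kowalski's interest in Beacon Holdings Ltd, giving 72% + 28% = 100%.
Chain via Beacon Holdings Ltd (R2): 100% × 12% = 12% of Larkspur Partners LP.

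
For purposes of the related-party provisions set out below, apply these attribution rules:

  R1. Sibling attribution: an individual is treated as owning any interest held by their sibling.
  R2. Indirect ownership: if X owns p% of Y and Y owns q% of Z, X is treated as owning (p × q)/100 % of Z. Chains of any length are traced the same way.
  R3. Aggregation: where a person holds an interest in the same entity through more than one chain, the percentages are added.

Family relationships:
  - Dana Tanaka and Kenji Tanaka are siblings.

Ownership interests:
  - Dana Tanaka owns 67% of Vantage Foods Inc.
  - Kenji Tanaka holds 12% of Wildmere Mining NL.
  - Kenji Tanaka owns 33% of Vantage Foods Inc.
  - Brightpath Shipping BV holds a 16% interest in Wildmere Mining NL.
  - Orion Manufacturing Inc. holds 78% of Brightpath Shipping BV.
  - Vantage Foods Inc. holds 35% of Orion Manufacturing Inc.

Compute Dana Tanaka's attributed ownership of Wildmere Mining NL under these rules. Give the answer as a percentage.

16.368%

By sibling attribution (R1), Dana Tanaka is treated as also owning Kenji Tanaka's interest in Vantage Foods Inc, giving 67% + 33% = 100%.
By sibling attribution (R1), Dana Tanaka is treated as owning Kenji Tanaka's 12% interest in Wildmere Mining NL.
Chain via Vantage Foods Inc. → Orion Manufacturing Inc. → Brightpath Shipping BV (R2): 100% × 35% × 78% × 16% = 4.368% of Wildmere Mining NL.
Direct interest in Wildmere Mining NL: 12%.
Aggregating (R3): 4.368% + 12% = 16.368%.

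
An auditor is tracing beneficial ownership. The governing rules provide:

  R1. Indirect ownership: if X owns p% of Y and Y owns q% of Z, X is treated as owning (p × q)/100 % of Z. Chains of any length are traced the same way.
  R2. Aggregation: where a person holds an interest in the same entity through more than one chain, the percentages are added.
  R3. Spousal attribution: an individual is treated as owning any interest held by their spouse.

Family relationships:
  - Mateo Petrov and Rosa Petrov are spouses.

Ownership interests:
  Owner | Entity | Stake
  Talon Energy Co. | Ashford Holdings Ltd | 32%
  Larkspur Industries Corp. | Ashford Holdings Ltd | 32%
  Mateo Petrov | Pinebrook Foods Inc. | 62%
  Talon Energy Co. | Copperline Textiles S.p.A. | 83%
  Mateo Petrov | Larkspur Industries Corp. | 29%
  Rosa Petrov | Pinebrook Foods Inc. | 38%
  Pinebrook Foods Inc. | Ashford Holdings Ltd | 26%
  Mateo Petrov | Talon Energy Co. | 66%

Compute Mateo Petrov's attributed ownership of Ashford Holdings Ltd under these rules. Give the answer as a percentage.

By spousal attribution (R3), Mateo Petrov is treated as also owning Rosa Petrov's interest in Pinebrook Foods Inc, giving 62% + 38% = 100%.
Chain via Larkspur Industries Corp. (R1): 29% × 32% = 9.28% of Ashford Holdings Ltd.
Chain via Pinebrook Foods Inc. (R1): 100% × 26% = 26% of Ashford Holdings Ltd.
Chain via Talon Energy Co. (R1): 66% × 32% = 21.12% of Ashford Holdings Ltd.
Aggregating (R2): 9.28% + 26% + 21.12% = 56.4%.

56.4%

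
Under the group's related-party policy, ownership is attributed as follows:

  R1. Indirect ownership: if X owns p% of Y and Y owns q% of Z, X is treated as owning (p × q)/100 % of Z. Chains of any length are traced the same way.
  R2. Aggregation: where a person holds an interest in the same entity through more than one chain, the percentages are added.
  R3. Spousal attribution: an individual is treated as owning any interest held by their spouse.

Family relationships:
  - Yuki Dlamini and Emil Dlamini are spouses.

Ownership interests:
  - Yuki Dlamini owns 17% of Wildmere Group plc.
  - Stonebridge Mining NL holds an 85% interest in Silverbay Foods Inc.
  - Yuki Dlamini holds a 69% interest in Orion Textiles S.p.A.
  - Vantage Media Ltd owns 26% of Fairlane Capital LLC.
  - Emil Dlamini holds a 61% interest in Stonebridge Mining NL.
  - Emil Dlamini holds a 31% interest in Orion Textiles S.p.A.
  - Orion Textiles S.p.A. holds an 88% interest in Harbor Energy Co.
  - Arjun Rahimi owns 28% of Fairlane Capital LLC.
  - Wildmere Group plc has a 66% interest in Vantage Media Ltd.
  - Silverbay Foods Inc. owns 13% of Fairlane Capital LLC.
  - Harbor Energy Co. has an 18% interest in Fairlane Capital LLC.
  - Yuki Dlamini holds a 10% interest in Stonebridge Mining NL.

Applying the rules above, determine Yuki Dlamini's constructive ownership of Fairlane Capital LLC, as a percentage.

26.6027%

By spousal attribution (R3), Yuki Dlamini is treated as also owning Emil Dlamini's interest in Stonebridge Mining NL, giving 10% + 61% = 71%.
By spousal attribution (R3), Yuki Dlamini is treated as also owning Emil Dlamini's interest in Orion Textiles S.p.A, giving 69% + 31% = 100%.
Chain via Wildmere Group plc → Vantage Media Ltd (R1): 17% × 66% × 26% = 2.9172% of Fairlane Capital LLC.
Chain via Stonebridge Mining NL → Silverbay Foods Inc. (R1): 71% × 85% × 13% = 7.8455% of Fairlane Capital LLC.
Chain via Orion Textiles S.p.A. → Harbor Energy Co. (R1): 100% × 88% × 18% = 15.84% of Fairlane Capital LLC.
Aggregating (R2): 2.9172% + 7.8455% + 15.84% = 26.6027%.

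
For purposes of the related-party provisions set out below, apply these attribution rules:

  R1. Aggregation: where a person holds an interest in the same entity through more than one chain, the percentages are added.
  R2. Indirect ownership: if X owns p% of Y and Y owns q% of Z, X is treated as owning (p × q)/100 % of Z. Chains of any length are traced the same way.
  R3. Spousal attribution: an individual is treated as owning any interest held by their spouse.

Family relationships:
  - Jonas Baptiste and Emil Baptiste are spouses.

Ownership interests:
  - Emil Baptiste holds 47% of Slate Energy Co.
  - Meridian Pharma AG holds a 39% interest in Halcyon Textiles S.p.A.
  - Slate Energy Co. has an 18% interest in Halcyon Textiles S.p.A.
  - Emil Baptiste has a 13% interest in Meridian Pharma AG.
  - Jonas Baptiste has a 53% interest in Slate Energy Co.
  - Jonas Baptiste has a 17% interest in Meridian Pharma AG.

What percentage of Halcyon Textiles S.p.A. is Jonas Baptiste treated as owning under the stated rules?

By spousal attribution (R3), Jonas Baptiste is treated as also owning Emil Baptiste's interest in Slate Energy Co, giving 53% + 47% = 100%.
By spousal attribution (R3), Jonas Baptiste is treated as also owning Emil Baptiste's interest in Meridian Pharma AG, giving 17% + 13% = 30%.
Chain via Slate Energy Co. (R2): 100% × 18% = 18% of Halcyon Textiles S.p.A.
Chain via Meridian Pharma AG (R2): 30% × 39% = 11.7% of Halcyon Textiles S.p.A.
Aggregating (R1): 18% + 11.7% = 29.7%.

29.7%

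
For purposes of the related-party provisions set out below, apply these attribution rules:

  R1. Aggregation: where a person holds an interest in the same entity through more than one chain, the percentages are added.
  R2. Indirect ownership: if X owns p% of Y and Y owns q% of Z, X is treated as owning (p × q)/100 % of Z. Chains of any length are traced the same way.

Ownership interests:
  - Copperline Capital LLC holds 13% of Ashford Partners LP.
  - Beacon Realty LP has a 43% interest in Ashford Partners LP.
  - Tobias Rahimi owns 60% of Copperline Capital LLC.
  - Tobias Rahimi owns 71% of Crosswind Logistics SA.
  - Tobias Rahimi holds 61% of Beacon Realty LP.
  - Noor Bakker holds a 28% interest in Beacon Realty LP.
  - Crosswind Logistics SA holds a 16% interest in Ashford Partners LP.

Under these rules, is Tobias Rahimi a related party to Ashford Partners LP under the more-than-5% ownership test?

Yes

Chain via Copperline Capital LLC (R2): 60% × 13% = 7.8% of Ashford Partners LP.
Chain via Beacon Realty LP (R2): 61% × 43% = 26.23% of Ashford Partners LP.
Chain via Crosswind Logistics SA (R2): 71% × 16% = 11.36% of Ashford Partners LP.
Aggregating (R1): 7.8% + 26.23% + 11.36% = 45.39%.
45.39% exceeds the 5% threshold, so Tobias is a related party to Ashford Partners LP.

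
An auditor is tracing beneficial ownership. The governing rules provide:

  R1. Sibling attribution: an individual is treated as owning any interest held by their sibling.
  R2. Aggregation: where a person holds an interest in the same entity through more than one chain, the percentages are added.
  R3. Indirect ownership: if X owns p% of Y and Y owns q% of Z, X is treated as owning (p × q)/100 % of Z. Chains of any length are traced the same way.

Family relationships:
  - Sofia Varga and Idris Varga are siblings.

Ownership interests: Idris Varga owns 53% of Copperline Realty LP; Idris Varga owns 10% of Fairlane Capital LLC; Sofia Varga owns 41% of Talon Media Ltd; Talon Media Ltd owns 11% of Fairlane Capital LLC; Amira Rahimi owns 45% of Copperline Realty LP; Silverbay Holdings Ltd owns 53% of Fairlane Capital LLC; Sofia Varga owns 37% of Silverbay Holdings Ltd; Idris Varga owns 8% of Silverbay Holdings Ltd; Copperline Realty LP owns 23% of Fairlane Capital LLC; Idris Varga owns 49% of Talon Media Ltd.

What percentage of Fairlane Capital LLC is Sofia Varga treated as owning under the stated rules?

By sibling attribution (R1), Sofia Varga is treated as also owning Idris Varga's interest in Silverbay Holdings Ltd, giving 37% + 8% = 45%.
By sibling attribution (R1), Sofia Varga is treated as also owning Idris Varga's interest in Talon Media Ltd, giving 41% + 49% = 90%.
By sibling attribution (R1), Sofia Varga is treated as owning Idris Varga's 53% interest in Copperline Realty LP.
By sibling attribution (R1), Sofia Varga is treated as owning Idris Varga's 10% interest in Fairlane Capital LLC.
Chain via Silverbay Holdings Ltd (R3): 45% × 53% = 23.85% of Fairlane Capital LLC.
Chain via Talon Media Ltd (R3): 90% × 11% = 9.9% of Fairlane Capital LLC.
Chain via Copperline Realty LP (R3): 53% × 23% = 12.19% of Fairlane Capital LLC.
Direct interest in Fairlane Capital LLC: 10%.
Aggregating (R2): 23.85% + 9.9% + 12.19% + 10% = 55.94%.

55.94%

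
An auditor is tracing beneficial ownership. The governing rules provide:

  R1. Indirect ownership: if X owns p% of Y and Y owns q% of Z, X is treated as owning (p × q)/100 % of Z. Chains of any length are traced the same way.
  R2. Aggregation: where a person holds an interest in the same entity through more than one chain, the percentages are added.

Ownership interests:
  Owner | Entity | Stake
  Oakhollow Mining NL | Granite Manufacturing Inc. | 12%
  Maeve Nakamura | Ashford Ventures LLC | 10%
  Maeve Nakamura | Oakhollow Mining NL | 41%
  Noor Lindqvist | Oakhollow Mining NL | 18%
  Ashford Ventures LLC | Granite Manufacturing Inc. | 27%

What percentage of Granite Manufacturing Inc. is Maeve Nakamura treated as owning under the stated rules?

7.62%

Chain via Oakhollow Mining NL (R1): 41% × 12% = 4.92% of Granite Manufacturing Inc.
Chain via Ashford Ventures LLC (R1): 10% × 27% = 2.7% of Granite Manufacturing Inc.
Aggregating (R2): 4.92% + 2.7% = 7.62%.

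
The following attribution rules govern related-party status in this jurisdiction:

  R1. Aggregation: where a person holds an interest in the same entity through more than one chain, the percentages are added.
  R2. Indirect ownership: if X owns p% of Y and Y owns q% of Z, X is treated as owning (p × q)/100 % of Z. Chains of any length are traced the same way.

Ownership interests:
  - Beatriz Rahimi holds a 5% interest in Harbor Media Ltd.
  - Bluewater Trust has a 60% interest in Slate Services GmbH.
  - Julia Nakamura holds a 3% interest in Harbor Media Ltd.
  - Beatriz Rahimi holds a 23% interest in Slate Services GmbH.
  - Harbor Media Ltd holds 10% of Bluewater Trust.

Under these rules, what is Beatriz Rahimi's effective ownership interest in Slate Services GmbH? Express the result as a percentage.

23.3%

Chain via Harbor Media Ltd → Bluewater Trust (R2): 5% × 10% × 60% = 0.3% of Slate Services GmbH.
Direct interest in Slate Services GmbH: 23%.
Aggregating (R1): 0.3% + 23% = 23.3%.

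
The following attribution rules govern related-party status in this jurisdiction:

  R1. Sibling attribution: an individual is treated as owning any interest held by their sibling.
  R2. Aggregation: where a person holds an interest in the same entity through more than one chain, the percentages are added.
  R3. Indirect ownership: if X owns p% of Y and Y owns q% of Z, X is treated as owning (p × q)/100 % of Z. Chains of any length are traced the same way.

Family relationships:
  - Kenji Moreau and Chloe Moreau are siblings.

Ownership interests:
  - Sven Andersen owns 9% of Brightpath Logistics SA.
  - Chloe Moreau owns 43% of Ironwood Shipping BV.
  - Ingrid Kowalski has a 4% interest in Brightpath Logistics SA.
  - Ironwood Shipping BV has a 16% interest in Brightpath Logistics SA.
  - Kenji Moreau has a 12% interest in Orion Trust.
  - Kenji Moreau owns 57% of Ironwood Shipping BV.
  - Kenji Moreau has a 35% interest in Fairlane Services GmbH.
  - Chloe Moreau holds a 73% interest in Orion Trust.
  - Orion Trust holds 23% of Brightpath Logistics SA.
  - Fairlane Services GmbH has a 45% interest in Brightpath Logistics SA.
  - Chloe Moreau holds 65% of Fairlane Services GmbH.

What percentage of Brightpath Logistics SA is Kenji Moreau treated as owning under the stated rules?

By sibling attribution (R1), Kenji Moreau is treated as also owning Chloe Moreau's interest in Orion Trust, giving 12% + 73% = 85%.
By sibling attribution (R1), Kenji Moreau is treated as also owning Chloe Moreau's interest in Fairlane Services GmbH, giving 35% + 65% = 100%.
By sibling attribution (R1), Kenji Moreau is treated as also owning Chloe Moreau's interest in Ironwood Shipping BV, giving 57% + 43% = 100%.
Chain via Orion Trust (R3): 85% × 23% = 19.55% of Brightpath Logistics SA.
Chain via Fairlane Services GmbH (R3): 100% × 45% = 45% of Brightpath Logistics SA.
Chain via Ironwood Shipping BV (R3): 100% × 16% = 16% of Brightpath Logistics SA.
Aggregating (R2): 19.55% + 45% + 16% = 80.55%.

80.55%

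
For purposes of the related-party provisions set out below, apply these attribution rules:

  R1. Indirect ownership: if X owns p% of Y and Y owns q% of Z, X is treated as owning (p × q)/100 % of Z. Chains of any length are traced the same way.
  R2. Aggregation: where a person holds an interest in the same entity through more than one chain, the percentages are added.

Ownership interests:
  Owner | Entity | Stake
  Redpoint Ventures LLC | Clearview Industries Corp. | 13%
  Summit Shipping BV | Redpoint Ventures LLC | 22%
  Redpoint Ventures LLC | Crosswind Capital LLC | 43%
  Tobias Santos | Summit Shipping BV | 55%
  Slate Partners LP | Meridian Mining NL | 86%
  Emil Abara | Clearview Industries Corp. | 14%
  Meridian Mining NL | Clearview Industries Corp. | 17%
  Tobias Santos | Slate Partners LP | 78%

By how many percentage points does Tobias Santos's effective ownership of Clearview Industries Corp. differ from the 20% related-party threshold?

Chain via Summit Shipping BV → Redpoint Ventures LLC (R1): 55% × 22% × 13% = 1.573% of Clearview Industries Corp.
Chain via Slate Partners LP → Meridian Mining NL (R1): 78% × 86% × 17% = 11.4036% of Clearview Industries Corp.
Aggregating (R2): 1.573% + 11.4036% = 12.9766%.
12.9766% falls short of the 20% threshold by 7.0234 percentage points.

7.0234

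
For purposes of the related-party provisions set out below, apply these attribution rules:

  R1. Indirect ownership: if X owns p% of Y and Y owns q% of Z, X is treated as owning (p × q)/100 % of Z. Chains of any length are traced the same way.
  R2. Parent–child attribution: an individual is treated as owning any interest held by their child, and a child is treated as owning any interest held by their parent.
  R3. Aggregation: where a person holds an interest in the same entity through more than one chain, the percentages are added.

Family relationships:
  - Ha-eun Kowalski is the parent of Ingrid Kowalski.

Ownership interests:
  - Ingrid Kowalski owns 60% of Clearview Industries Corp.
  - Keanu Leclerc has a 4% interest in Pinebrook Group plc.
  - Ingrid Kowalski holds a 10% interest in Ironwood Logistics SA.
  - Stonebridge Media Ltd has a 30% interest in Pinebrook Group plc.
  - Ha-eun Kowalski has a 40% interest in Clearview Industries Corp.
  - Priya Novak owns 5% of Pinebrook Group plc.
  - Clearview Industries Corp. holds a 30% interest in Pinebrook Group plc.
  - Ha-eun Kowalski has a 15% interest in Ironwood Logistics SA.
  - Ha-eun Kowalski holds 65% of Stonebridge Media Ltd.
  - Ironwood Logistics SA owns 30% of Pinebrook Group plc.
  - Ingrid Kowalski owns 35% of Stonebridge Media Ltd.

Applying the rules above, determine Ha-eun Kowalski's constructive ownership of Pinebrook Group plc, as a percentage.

By parent–child attribution (R2), Ha-eun Kowalski is treated as also owning Ingrid Kowalski's interest in Ironwood Logistics SA, giving 15% + 10% = 25%.
By parent–child attribution (R2), Ha-eun Kowalski is treated as also owning Ingrid Kowalski's interest in Stonebridge Media Ltd, giving 65% + 35% = 100%.
By parent–child attribution (R2), Ha-eun Kowalski is treated as also owning Ingrid Kowalski's interest in Clearview Industries Corp, giving 40% + 60% = 100%.
Chain via Ironwood Logistics SA (R1): 25% × 30% = 7.5% of Pinebrook Group plc.
Chain via Stonebridge Media Ltd (R1): 100% × 30% = 30% of Pinebrook Group plc.
Chain via Clearview Industries Corp. (R1): 100% × 30% = 30% of Pinebrook Group plc.
Aggregating (R3): 7.5% + 30% + 30% = 67.5%.

67.5%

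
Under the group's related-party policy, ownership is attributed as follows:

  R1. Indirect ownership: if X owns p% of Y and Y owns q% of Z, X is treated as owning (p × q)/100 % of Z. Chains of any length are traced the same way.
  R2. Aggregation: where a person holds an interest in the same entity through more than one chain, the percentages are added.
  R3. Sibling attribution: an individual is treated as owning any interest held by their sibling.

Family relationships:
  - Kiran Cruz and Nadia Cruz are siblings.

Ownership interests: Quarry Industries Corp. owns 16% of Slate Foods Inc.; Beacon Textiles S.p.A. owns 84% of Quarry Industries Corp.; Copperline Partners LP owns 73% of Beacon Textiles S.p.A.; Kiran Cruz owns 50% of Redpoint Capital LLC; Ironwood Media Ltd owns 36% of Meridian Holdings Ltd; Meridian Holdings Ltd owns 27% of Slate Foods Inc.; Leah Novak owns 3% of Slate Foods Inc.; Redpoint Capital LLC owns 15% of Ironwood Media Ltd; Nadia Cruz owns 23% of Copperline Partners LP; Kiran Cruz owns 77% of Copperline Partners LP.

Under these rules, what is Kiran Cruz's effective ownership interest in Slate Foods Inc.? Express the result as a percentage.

10.5402%

By sibling attribution (R3), Kiran Cruz is treated as also owning Nadia Cruz's interest in Copperline Partners LP, giving 77% + 23% = 100%.
Chain via Redpoint Capital LLC → Ironwood Media Ltd → Meridian Holdings Ltd (R1): 50% × 15% × 36% × 27% = 0.729% of Slate Foods Inc.
Chain via Copperline Partners LP → Beacon Textiles S.p.A. → Quarry Industries Corp. (R1): 100% × 73% × 84% × 16% = 9.8112% of Slate Foods Inc.
Aggregating (R2): 0.729% + 9.8112% = 10.5402%.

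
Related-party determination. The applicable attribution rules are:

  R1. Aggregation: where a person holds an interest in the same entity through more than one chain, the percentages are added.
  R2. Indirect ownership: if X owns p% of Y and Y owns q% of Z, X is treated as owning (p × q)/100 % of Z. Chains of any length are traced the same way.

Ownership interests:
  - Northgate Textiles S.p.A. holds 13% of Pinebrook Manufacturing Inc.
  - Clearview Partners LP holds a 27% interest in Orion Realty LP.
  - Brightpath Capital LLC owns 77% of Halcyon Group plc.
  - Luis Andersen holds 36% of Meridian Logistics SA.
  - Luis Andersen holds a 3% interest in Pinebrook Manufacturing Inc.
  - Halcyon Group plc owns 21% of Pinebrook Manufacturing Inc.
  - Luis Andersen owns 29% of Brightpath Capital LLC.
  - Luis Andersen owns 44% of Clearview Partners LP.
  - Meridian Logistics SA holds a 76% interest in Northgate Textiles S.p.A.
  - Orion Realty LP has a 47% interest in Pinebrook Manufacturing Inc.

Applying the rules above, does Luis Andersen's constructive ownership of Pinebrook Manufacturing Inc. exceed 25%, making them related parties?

No

Chain via Meridian Logistics SA → Northgate Textiles S.p.A. (R2): 36% × 76% × 13% = 3.5568% of Pinebrook Manufacturing Inc.
Chain via Clearview Partners LP → Orion Realty LP (R2): 44% × 27% × 47% = 5.5836% of Pinebrook Manufacturing Inc.
Chain via Brightpath Capital LLC → Halcyon Group plc (R2): 29% × 77% × 21% = 4.6893% of Pinebrook Manufacturing Inc.
Direct interest in Pinebrook Manufacturing Inc: 3%.
Aggregating (R1): 3.5568% + 5.5836% + 4.6893% + 3% = 16.8297%.
16.8297% does not exceed the 25% threshold, so Luis is not a related party to Pinebrook Manufacturing Inc.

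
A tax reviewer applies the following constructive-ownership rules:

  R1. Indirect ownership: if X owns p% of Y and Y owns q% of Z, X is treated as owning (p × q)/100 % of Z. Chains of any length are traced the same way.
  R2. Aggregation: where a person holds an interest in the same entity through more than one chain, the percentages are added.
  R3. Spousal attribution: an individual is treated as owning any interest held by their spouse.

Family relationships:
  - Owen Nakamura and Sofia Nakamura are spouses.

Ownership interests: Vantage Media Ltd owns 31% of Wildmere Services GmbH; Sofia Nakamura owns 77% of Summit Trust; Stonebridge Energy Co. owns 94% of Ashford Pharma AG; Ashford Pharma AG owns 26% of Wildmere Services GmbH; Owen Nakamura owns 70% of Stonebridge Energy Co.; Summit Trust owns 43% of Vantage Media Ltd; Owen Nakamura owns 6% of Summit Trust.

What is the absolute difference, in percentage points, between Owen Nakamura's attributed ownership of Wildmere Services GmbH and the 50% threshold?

21.8281

By spousal attribution (R3), Owen Nakamura is treated as also owning Sofia Nakamura's interest in Summit Trust, giving 6% + 77% = 83%.
Chain via Stonebridge Energy Co. → Ashford Pharma AG (R1): 70% × 94% × 26% = 17.108% of Wildmere Services GmbH.
Chain via Summit Trust → Vantage Media Ltd (R1): 83% × 43% × 31% = 11.0639% of Wildmere Services GmbH.
Aggregating (R2): 17.108% + 11.0639% = 28.1719%.
28.1719% falls short of the 50% threshold by 21.8281 percentage points.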